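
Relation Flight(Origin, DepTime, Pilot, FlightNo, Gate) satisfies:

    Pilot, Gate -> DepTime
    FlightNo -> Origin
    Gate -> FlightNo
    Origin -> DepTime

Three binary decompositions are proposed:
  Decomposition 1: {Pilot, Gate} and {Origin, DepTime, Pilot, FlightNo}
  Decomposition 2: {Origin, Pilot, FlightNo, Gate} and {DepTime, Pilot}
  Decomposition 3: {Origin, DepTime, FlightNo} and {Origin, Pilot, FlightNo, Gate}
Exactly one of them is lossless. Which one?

Decomposition 3

Decomposition 1: common = {Pilot}, closure = {Pilot} → lossy.
Decomposition 2: common = {Pilot}, closure = {Pilot} → lossy.
Decomposition 3: common = {Origin, FlightNo}, closure = {Origin, DepTime, FlightNo} → lossless.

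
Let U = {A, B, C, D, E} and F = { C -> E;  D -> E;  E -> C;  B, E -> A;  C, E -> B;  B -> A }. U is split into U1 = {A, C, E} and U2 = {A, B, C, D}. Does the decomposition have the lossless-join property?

Yes

Common attributes: U1 ∩ U2 = {A, C}.
Closure of {A, C}: C → E applies, adding E; C, E → B applies, adding B. So (A, C)⁺ = {A, B, C, E}.
This closure contains every attribute of U1, so U1 ∩ U2 → U1. The join is lossless.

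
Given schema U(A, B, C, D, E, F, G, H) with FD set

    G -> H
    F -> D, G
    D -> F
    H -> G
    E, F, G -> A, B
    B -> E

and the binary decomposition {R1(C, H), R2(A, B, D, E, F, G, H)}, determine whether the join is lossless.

No

Common attributes: R1 ∩ R2 = {H}.
Closure of {H}: H → G applies, adding G. So (H)⁺ = {G, H}.
The closure contains neither all of R1 = {C, H} nor all of R2 = {A, B, D, E, F, G, H}, so the common attributes are not a superkey of either fragment. The join is lossy.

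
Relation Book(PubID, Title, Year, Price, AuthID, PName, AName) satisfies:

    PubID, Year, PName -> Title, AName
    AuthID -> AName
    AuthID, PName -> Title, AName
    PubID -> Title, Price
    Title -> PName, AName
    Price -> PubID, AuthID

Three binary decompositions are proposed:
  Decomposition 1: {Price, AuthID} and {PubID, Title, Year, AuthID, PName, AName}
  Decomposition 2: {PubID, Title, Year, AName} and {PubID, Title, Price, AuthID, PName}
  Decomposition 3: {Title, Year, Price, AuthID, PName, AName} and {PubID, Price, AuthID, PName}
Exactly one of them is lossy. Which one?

Decomposition 1

Decomposition 1: common = {AuthID}, closure = {AuthID, AName} → lossy.
Decomposition 2: common = {PubID, Title}, closure = {PubID, Title, Price, AuthID, PName, AName} → lossless.
Decomposition 3: common = {Price, AuthID, PName}, closure = {PubID, Title, Price, AuthID, PName, AName} → lossless.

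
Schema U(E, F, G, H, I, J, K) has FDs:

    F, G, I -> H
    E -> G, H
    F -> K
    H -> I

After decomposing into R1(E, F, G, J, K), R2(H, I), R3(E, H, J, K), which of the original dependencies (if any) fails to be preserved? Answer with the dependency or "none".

F, G, I -> H

Check F, G, I → H: no single fragment contains all of {F, G, H, I}, and the restricted closure of {F, G, I} across the fragments never reaches {H}.
E → G, H is preserved.
F → K is preserved.
H → I is preserved.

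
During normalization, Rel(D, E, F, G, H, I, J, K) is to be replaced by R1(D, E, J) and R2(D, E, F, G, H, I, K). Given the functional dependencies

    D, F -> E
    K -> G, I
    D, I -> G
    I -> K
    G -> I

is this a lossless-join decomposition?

Common attributes: R1 ∩ R2 = {D, E}.
No dependency enlarges {D, E}, so (D, E)⁺ = {D, E}.
The closure contains neither all of R1 = {D, E, J} nor all of R2 = {D, E, F, G, H, I, K}, so the common attributes are not a superkey of either fragment. The join is lossy.

No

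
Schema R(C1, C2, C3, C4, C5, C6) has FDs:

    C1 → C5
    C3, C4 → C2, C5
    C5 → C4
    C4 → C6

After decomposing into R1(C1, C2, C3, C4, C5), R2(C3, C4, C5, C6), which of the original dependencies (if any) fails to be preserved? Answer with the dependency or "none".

C1 → C5 lies within R1.
C3, C4 → C2, C5 lies within R1.
C5 → C4 lies within R1.
C4 → C6 lies within R2.
Every dependency is enforceable on the fragments, so the decomposition is dependency-preserving.

none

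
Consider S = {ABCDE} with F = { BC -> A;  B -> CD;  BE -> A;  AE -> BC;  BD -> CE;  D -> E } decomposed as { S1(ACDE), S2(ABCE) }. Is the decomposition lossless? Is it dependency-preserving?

Lossless test: (ACE)⁺ = {ABCDE}, which contains all of one fragment — lossless.
Dependency preservation: B → CD; BD → CE are not contained in any single fragment, but the restricted closure of each left-hand side across the fragments still reaches the right-hand side; the remaining FDs each lie inside some fragment. All dependencies are preserved.

lossless and dependency-preserving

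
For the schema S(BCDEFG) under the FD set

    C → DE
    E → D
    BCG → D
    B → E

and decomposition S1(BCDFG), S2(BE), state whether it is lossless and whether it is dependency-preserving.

Lossless test: (B)⁺ = {BDE}, which contains all of one fragment — lossless.
Dependency preservation: the restricted closure of {C} across the fragments never reaches {DE}, so C → DE cannot be enforced without a join — not preserved.

lossless but not dependency-preserving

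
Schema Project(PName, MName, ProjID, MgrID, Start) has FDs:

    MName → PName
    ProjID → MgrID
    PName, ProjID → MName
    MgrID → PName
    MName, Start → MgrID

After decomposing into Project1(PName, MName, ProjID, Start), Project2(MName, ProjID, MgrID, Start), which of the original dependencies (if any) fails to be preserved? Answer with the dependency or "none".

Check MgrID → PName: no single fragment contains all of {PName, MgrID}, and the restricted closure of {MgrID} across the fragments never reaches {PName}.
MName → PName is preserved.
ProjID → MgrID is preserved.
PName, ProjID → MName is preserved.
MName, Start → MgrID is preserved.

MgrID → PName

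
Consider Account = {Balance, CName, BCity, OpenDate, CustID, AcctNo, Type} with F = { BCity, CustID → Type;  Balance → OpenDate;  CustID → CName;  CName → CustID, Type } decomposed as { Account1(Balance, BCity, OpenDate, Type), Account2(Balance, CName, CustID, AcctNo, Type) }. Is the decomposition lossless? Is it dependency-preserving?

lossy but dependency-preserving

Lossless test: (Balance, Type)⁺ = {Balance, OpenDate, Type}, which is a superkey of neither fragment — lossy.
Dependency preservation: BCity, CustID → Type is not contained in any single fragment, but the restricted closure of its left-hand side across the fragments still reaches the right-hand side; the remaining FDs each lie inside some fragment. All dependencies are preserved.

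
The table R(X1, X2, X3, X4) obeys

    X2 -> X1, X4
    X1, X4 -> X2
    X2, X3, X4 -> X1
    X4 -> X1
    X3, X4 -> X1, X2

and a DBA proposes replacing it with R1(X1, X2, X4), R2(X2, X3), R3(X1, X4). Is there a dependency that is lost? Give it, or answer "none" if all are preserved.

X2 → X1, X4 lies within R1.
X1, X4 → X2 lies within R1.
X2, X3, X4 → X1: restricted closure across fragments reaches X1.
X4 → X1 lies within R1.
X3, X4 → X1, X2: restricted closure across fragments reaches X1, X2.
Every dependency is enforceable on the fragments, so the decomposition is dependency-preserving.

none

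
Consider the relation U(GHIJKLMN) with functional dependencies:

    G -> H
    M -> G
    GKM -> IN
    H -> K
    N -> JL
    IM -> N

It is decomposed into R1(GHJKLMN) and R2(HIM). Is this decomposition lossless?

Common attributes: R1 ∩ R2 = {HM}.
Closure of {HM}: M → G applies, adding G; H → K applies, adding K; GKM → IN applies, adding IN; N → JL applies, adding JL. So (HM)⁺ = {GHIJKLMN}.
This closure contains every attribute of R1, so R1 ∩ R2 → R1. The join is lossless.

Yes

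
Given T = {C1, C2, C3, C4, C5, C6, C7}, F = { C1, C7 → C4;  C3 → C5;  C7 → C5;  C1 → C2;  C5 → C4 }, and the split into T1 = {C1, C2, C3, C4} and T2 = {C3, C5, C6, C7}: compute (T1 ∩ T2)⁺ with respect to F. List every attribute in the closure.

T1 ∩ T2 = {C3}.
C3 → C5 applies, adding C5
C5 → C4 applies, adding C4
Closure: {C3, C4, C5}.

C3, C4, C5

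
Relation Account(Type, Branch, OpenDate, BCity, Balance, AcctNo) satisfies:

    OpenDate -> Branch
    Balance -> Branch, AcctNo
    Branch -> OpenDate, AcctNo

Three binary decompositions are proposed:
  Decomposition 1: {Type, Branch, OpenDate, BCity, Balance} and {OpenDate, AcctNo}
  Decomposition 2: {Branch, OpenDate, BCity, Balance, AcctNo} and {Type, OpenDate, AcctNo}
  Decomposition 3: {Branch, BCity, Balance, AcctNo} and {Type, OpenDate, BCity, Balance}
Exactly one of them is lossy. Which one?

Decomposition 2

Decomposition 1: common = {OpenDate}, closure = {Branch, OpenDate, AcctNo} → lossless.
Decomposition 2: common = {OpenDate, AcctNo}, closure = {Branch, OpenDate, AcctNo} → lossy.
Decomposition 3: common = {BCity, Balance}, closure = {Branch, OpenDate, BCity, Balance, AcctNo} → lossless.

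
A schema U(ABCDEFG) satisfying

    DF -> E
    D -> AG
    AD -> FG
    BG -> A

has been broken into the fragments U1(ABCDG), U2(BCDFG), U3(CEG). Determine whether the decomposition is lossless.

No

Chase test. Columns are ABCDEFG; row i has aⱼ where attribute j ∈ Ui, else bᵢⱼ.
Initial tableau (one row per fragment):
  row 1: a1 a2 a3 a4 b15 b16 a7
  row 2: b21 a2 a3 a4 b25 a6 a7
  row 3: b31 b32 a3 b34 a5 b36 a7
Rows 1 and 2 agree on D; apply D→AG and equate their AG entries.
Rows 1 and 2 agree on AD; apply AD→FG and equate their FG entries.
Rows 1 and 2 agree on DF; apply DF→E and equate their E entries.
No row becomes fully distinguished — the join is lossy.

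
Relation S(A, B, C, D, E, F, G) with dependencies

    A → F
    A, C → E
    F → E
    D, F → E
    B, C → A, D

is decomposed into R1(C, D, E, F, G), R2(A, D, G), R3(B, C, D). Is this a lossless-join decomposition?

Chase test. Columns are A, B, C, D, E, F, G; row i has aⱼ where attribute j ∈ Ri, else bᵢⱼ.
Initial tableau (one row per fragment):
  row 1: b11 b12 a3 a4 a5 a6 a7
  row 2: a1 b22 b23 a4 b25 b26 a7
  row 3: b31 a2 a3 a4 b35 b36 b37
No row becomes fully distinguished — the join is lossy.

No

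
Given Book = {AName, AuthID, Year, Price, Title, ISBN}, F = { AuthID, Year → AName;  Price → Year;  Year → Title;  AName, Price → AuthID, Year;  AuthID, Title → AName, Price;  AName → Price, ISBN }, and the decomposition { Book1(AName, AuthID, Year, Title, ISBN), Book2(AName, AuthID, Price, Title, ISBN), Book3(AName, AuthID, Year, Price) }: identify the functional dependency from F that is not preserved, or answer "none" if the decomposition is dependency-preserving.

none

AuthID, Year → AName lies within Book1.
Price → Year lies within Book3.
Year → Title lies within Book1.
AName, Price → AuthID, Year lies within Book3.
AuthID, Title → AName, Price lies within Book2.
AName → Price, ISBN lies within Book2.
Every dependency is enforceable on the fragments, so the decomposition is dependency-preserving.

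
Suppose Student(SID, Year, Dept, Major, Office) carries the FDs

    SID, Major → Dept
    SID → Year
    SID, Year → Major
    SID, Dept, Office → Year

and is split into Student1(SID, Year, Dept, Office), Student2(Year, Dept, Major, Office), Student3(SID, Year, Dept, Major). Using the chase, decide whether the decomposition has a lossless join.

Chase test. Columns are SID, Year, Dept, Major, Office; row i has aⱼ where attribute j ∈ Studenti, else bᵢⱼ.
Initial tableau (one row per fragment):
  row 1: a1 a2 a3 b14 a5
  row 2: b21 a2 a3 a4 a5
  row 3: a1 a2 a3 a4 b35
Rows 1 and 3 agree on SID, Year; apply SID, Year→Major and equate their Major entries.
Row 1 is now all distinguished symbols — the join is lossless.

Yes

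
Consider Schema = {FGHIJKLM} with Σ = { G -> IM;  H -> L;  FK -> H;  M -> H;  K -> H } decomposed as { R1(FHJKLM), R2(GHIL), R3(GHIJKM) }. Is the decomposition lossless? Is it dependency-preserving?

Lossless test (chase): Rows 2 and 3 agree on G; apply G→IM and equate their IM entries. Rows 1 and 3 agree on H; apply H→L and equate their L entries. No row becomes fully distinguished — the join is lossy.
Dependency preservation: every FD's attributes lie within a single fragment, so each can be enforced locally — preserved.

lossy but dependency-preserving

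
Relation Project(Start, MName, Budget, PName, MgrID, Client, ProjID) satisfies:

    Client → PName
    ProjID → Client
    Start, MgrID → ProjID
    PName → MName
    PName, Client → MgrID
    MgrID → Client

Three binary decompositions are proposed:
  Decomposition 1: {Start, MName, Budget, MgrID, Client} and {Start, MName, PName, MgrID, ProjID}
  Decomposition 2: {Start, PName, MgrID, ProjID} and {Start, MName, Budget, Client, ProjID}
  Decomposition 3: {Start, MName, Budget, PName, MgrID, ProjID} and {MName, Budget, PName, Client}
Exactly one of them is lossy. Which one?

Decomposition 1: common = {Start, MName, MgrID}, closure = {Start, MName, PName, MgrID, Client, ProjID} → lossless.
Decomposition 2: common = {Start, ProjID}, closure = {Start, MName, PName, MgrID, Client, ProjID} → lossless.
Decomposition 3: common = {MName, Budget, PName}, closure = {MName, Budget, PName} → lossy.

Decomposition 3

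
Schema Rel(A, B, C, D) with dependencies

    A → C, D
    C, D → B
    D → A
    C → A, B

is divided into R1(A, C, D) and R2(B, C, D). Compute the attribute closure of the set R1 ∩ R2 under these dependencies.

R1 ∩ R2 = {C, D}.
C, D → B applies, adding B
D → A applies, adding A
Closure: {A, B, C, D}.

A, B, C, D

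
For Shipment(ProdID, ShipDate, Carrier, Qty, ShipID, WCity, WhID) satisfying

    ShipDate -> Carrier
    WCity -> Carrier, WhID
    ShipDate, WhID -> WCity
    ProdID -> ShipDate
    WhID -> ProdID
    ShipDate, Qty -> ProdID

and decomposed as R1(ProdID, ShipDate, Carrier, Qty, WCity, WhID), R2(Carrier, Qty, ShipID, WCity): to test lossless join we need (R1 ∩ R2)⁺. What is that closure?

ProdID, ShipDate, Carrier, Qty, WCity, WhID

R1 ∩ R2 = {Carrier, Qty, WCity}.
WCity → Carrier, WhID applies, adding WhID
WhID → ProdID applies, adding ProdID
ProdID → ShipDate applies, adding ShipDate
Closure: {ProdID, ShipDate, Carrier, Qty, WCity, WhID}.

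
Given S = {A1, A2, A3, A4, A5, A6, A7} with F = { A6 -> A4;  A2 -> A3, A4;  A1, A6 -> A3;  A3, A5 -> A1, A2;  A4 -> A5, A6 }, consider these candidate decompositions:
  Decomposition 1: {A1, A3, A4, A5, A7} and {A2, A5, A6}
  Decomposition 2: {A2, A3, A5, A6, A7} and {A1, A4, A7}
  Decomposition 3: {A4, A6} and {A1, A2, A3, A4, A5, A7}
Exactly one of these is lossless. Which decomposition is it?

Decomposition 3

Decomposition 1: common = {A5}, closure = {A5} → lossy.
Decomposition 2: common = {A7}, closure = {A7} → lossy.
Decomposition 3: common = {A4}, closure = {A4, A5, A6} → lossless.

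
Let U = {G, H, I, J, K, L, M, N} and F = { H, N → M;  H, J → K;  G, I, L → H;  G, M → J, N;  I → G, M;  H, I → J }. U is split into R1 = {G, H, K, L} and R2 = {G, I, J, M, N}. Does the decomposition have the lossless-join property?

No

Common attributes: R1 ∩ R2 = {G}.
No dependency enlarges {G}, so (G)⁺ = {G}.
The closure contains neither all of R1 = {G, H, K, L} nor all of R2 = {G, I, J, M, N}, so the common attributes are not a superkey of either fragment. The join is lossy.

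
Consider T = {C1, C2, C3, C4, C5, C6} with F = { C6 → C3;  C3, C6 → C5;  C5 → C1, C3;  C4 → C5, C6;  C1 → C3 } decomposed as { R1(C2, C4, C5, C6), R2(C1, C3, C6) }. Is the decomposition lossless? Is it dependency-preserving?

Lossless test: (C6)⁺ = {C1, C3, C5, C6}, which contains all of one fragment — lossless.
Dependency preservation: the restricted closure of {C5} across the fragments never reaches {C1, C3}, so C5 → C1, C3 cannot be enforced without a join — not preserved.

lossless but not dependency-preserving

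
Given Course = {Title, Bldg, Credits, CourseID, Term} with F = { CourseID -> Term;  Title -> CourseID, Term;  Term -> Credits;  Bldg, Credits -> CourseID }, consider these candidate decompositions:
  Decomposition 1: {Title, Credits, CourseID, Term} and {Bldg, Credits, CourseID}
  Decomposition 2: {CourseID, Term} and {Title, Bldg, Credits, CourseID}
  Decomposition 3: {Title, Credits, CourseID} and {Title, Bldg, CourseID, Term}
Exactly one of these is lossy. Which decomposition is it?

Decomposition 1

Decomposition 1: common = {Credits, CourseID}, closure = {Credits, CourseID, Term} → lossy.
Decomposition 2: common = {CourseID}, closure = {Credits, CourseID, Term} → lossless.
Decomposition 3: common = {Title, CourseID}, closure = {Title, Credits, CourseID, Term} → lossless.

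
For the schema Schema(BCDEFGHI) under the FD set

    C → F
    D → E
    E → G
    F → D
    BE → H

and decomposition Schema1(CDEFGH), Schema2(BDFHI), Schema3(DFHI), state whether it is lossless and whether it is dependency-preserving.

lossy and not dependency-preserving

Lossless test (chase): Rows 1 and 2 agree on D; apply D→E and equate their E entries. Rows 1 and 3 agree on D; apply D→E and equate their E entries. Rows 1 and 2 agree on E; apply E→G and equate their G entries. Rows 1 and 3 agree on E; apply E→G and equate their G entries. No row becomes fully distinguished — the join is lossy.
Dependency preservation: the restricted closure of {BE} across the fragments never reaches {H}, so BE → H cannot be enforced without a join — not preserved.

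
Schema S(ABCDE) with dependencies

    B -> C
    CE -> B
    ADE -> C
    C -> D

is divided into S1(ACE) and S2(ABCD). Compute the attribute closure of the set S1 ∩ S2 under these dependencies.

S1 ∩ S2 = {AC}.
C → D applies, adding D
Closure: {ACD}.

ACD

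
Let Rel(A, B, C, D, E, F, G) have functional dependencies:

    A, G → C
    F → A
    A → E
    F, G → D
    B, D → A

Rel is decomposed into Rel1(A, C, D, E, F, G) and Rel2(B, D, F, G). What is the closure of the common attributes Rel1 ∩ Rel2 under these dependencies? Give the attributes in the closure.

Rel1 ∩ Rel2 = {D, F, G}.
F → A applies, adding A
A → E applies, adding E
A, G → C applies, adding C
Closure: {A, C, D, E, F, G}.

A, C, D, E, F, G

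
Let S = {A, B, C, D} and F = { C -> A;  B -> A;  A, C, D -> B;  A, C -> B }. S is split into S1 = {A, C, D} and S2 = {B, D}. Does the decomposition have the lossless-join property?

Common attributes: S1 ∩ S2 = {D}.
No dependency enlarges {D}, so (D)⁺ = {D}.
The closure contains neither all of S1 = {A, C, D} nor all of S2 = {B, D}, so the common attributes are not a superkey of either fragment. The join is lossy.

No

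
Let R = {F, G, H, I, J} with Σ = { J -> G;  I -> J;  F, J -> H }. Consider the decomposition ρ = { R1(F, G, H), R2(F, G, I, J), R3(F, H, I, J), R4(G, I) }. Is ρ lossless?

Yes

Chase test. Columns are F, G, H, I, J; row i has aⱼ where attribute j ∈ Ri, else bᵢⱼ.
Initial tableau (one row per fragment):
  row 1: a1 a2 a3 b14 b15
  row 2: a1 a2 b23 a4 a5
  row 3: a1 b32 a3 a4 a5
  row 4: b41 a2 b43 a4 b45
Rows 2 and 3 agree on J; apply J→G and equate their G entries.
Rows 2 and 4 agree on I; apply I→J and equate their J entries.
Rows 2 and 3 agree on F, J; apply F, J→H and equate their H entries.
Row 2 is now all distinguished symbols — the join is lossless.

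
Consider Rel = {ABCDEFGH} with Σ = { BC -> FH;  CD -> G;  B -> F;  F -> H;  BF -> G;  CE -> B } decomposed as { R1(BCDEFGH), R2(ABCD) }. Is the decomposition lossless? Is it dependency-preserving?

Lossless test: (BCD)⁺ = {BCDFGH}, which is a superkey of neither fragment — lossy.
Dependency preservation: every FD's attributes lie within a single fragment, so each can be enforced locally — preserved.

lossy but dependency-preserving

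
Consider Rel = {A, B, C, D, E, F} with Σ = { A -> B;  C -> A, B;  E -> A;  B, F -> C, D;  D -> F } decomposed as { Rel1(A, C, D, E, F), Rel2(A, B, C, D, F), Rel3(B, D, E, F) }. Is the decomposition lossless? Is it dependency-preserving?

lossless and dependency-preserving

Lossless test (chase): Rows 1 and 2 agree on A; apply A→B and equate their B entries. Rows 1 and 3 agree on E; apply E→A and equate their A entries. Rows 1 and 3 agree on B, F; apply B, F→C, D and equate their C, D entries. Row 1 is now all distinguished symbols — the join is lossless.
Dependency preservation: every FD's attributes lie within a single fragment, so each can be enforced locally — preserved.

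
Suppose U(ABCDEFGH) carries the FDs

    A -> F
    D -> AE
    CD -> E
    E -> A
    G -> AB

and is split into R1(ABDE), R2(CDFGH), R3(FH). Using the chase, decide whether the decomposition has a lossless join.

Chase test. Columns are ABCDEFGH; row i has aⱼ where attribute j ∈ Ri, else bᵢⱼ.
Initial tableau (one row per fragment):
  row 1: a1 a2 b13 a4 a5 b16 b17 b18
  row 2: b21 b22 a3 a4 b25 a6 a7 a8
  row 3: b31 b32 b33 b34 b35 a6 b37 a8
Rows 1 and 2 agree on D; apply D→AE and equate their AE entries.
Rows 1 and 2 agree on A; apply A→F and equate their F entries.
No row becomes fully distinguished — the join is lossy.

No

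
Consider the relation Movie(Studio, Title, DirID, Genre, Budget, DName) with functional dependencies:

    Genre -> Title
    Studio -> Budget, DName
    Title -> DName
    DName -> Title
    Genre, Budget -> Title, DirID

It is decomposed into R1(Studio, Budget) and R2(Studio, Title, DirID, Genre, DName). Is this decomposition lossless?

Common attributes: R1 ∩ R2 = {Studio}.
Closure of {Studio}: Studio → Budget, DName applies, adding Budget, DName; DName → Title applies, adding Title. So (Studio)⁺ = {Studio, Title, Budget, DName}.
This closure contains every attribute of R1, so R1 ∩ R2 → R1. The join is lossless.

Yes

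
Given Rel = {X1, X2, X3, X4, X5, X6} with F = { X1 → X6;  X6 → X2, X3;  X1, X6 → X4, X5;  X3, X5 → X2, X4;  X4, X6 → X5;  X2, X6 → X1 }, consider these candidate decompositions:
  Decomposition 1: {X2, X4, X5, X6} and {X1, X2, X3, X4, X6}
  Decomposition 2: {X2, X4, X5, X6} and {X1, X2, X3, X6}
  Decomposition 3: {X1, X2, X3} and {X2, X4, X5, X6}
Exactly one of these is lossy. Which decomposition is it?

Decomposition 3

Decomposition 1: common = {X2, X4, X6}, closure = {X1, X2, X3, X4, X5, X6} → lossless.
Decomposition 2: common = {X2, X6}, closure = {X1, X2, X3, X4, X5, X6} → lossless.
Decomposition 3: common = {X2}, closure = {X2} → lossy.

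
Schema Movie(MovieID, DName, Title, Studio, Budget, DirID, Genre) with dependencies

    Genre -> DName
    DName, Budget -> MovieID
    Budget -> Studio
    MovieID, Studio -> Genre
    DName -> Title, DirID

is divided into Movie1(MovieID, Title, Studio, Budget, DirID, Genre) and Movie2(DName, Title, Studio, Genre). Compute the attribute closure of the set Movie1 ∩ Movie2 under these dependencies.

Movie1 ∩ Movie2 = {Title, Studio, Genre}.
Genre → DName applies, adding DName
DName → Title, DirID applies, adding DirID
Closure: {DName, Title, Studio, DirID, Genre}.

DName, Title, Studio, DirID, Genre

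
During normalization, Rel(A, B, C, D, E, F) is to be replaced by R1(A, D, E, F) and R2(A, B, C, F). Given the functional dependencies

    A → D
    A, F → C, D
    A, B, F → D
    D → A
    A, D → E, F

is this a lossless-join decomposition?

Yes

Common attributes: R1 ∩ R2 = {A, F}.
Closure of {A, F}: A → D applies, adding D; A, F → C, D applies, adding C; A, D → E, F applies, adding E. So (A, F)⁺ = {A, C, D, E, F}.
This closure contains every attribute of R1, so R1 ∩ R2 → R1. The join is lossless.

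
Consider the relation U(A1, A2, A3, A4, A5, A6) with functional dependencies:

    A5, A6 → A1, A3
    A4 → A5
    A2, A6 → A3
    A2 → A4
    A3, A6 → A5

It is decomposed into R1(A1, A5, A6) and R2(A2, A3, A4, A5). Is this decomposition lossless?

No

Common attributes: R1 ∩ R2 = {A5}.
No dependency enlarges {A5}, so (A5)⁺ = {A5}.
The closure contains neither all of R1 = {A1, A5, A6} nor all of R2 = {A2, A3, A4, A5}, so the common attributes are not a superkey of either fragment. The join is lossy.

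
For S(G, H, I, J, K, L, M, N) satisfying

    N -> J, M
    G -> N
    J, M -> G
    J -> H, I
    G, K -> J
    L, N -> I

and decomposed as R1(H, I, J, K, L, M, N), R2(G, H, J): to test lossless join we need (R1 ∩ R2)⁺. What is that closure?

R1 ∩ R2 = {H, J}.
J → H, I applies, adding I
Closure: {H, I, J}.

H, I, J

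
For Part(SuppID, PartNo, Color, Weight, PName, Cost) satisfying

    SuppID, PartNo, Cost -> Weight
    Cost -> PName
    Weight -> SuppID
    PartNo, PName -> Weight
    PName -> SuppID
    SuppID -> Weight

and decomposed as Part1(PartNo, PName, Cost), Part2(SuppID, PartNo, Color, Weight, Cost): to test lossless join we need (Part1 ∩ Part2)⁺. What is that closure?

SuppID, PartNo, Weight, PName, Cost

Part1 ∩ Part2 = {PartNo, Cost}.
Cost → PName applies, adding PName
PartNo, PName → Weight applies, adding Weight
PName → SuppID applies, adding SuppID
Closure: {SuppID, PartNo, Weight, PName, Cost}.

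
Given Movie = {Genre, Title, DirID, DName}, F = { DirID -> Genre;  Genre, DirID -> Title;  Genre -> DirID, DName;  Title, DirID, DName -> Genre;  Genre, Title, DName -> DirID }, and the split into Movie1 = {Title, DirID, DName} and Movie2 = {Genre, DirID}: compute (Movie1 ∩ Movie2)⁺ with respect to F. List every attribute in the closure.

Genre, Title, DirID, DName

Movie1 ∩ Movie2 = {DirID}.
DirID → Genre applies, adding Genre
Genre, DirID → Title applies, adding Title
Genre → DirID, DName applies, adding DName
Closure: {Genre, Title, DirID, DName}.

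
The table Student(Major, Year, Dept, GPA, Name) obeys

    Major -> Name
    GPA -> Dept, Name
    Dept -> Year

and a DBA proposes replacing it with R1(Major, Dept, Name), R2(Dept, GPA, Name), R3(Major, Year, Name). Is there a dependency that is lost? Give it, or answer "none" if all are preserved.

Dept -> Year

Check Dept → Year: no single fragment contains all of {Year, Dept}, and the restricted closure of {Dept} across the fragments never reaches {Year}.
Major → Name is preserved.
GPA → Dept, Name is preserved.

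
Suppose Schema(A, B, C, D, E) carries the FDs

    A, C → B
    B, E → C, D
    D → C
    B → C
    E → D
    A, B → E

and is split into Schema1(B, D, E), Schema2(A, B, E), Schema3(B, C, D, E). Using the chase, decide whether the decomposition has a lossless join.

Yes

Chase test. Columns are A, B, C, D, E; row i has aⱼ where attribute j ∈ Schemai, else bᵢⱼ.
Initial tableau (one row per fragment):
  row 1: b11 a2 b13 a4 a5
  row 2: a1 a2 b23 b24 a5
  row 3: b31 a2 a3 a4 a5
Rows 1 and 2 agree on B, E; apply B, E→C, D and equate their C, D entries.
Rows 1 and 3 agree on B, E; apply B, E→C, D and equate their C, D entries.
Row 2 is now all distinguished symbols — the join is lossless.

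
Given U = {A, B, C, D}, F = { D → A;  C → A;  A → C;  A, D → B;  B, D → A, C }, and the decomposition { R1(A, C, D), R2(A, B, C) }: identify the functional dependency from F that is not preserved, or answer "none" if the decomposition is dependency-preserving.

A, D → B

Check A, D → B: no single fragment contains all of {A, B, D}, and the restricted closure of {A, D} across the fragments never reaches {B}.
D → A is preserved.
C → A is preserved.
A → C is preserved.
B, D → A, C is preserved.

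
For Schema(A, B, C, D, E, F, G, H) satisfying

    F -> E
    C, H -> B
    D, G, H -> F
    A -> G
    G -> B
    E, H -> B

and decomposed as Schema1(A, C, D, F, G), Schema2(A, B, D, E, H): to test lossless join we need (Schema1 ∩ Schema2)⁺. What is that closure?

A, B, D, G

Schema1 ∩ Schema2 = {A, D}.
A → G applies, adding G
G → B applies, adding B
Closure: {A, B, D, G}.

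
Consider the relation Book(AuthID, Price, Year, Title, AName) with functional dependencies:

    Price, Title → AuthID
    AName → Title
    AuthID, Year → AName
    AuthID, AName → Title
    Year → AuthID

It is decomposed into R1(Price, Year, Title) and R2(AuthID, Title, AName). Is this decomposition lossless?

Common attributes: R1 ∩ R2 = {Title}.
No dependency enlarges {Title}, so (Title)⁺ = {Title}.
The closure contains neither all of R1 = {Price, Year, Title} nor all of R2 = {AuthID, Title, AName}, so the common attributes are not a superkey of either fragment. The join is lossy.

No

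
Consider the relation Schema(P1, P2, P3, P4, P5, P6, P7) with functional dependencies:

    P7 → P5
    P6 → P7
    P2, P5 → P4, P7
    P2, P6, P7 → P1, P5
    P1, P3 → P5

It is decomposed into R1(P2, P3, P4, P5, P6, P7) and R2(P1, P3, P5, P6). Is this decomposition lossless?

No

Common attributes: R1 ∩ R2 = {P3, P5, P6}.
Closure of {P3, P5, P6}: P6 → P7 applies, adding P7. So (P3, P5, P6)⁺ = {P3, P5, P6, P7}.
The closure contains neither all of R1 = {P2, P3, P4, P5, P6, P7} nor all of R2 = {P1, P3, P5, P6}, so the common attributes are not a superkey of either fragment. The join is lossy.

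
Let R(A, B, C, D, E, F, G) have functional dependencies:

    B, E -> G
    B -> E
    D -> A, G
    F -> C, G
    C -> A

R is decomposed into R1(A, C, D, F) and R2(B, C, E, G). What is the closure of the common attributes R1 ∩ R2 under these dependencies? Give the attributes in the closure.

A, C

R1 ∩ R2 = {C}.
C → A applies, adding A
Closure: {A, C}.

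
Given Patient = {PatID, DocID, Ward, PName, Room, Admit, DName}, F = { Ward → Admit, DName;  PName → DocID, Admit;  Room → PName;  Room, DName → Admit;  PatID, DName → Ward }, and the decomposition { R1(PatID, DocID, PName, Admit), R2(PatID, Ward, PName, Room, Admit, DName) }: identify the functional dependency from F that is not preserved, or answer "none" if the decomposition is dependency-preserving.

Ward → Admit, DName lies within R2.
PName → DocID, Admit lies within R1.
Room → PName lies within R2.
Room, DName → Admit lies within R2.
PatID, DName → Ward lies within R2.
Every dependency is enforceable on the fragments, so the decomposition is dependency-preserving.

none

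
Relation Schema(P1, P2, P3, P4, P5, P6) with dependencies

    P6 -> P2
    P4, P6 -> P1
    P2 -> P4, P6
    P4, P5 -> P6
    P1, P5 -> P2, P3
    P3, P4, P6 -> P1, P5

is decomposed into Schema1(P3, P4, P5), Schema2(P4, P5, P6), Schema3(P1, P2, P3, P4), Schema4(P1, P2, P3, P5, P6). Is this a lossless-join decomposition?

Yes

Chase test. Columns are P1, P2, P3, P4, P5, P6; row i has aⱼ where attribute j ∈ Schemai, else bᵢⱼ.
Initial tableau (one row per fragment):
  row 1: b11 b12 a3 a4 a5 b16
  row 2: b21 b22 b23 a4 a5 a6
  row 3: a1 a2 a3 a4 b35 b36
  row 4: a1 a2 a3 b44 a5 a6
Rows 2 and 4 agree on P6; apply P6→P2 and equate their P2 entries.
Rows 2 and 3 agree on P2; apply P2→P4, P6 and equate their P4, P6 entries.
Rows 2 and 4 agree on P2; apply P2→P4, P6 and equate their P4, P6 entries.
Rows 1 and 2 agree on P4, P5; apply P4, P5→P6 and equate their P6 entries.
Rows 1 and 3 agree on P3, P4, P6; apply P3, P4, P6→P1, P5 and equate their P1, P5 entries.
Rows 1 and 2 agree on P6; apply P6→P2 and equate their P2 entries.
Rows 1 and 2 agree on P4, P6; apply P4, P6→P1 and equate their P1 entries.
Rows 1 and 2 agree on P1, P5; apply P1, P5→P2, P3 and equate their P2, P3 entries.
Row 1 is now all distinguished symbols — the join is lossless.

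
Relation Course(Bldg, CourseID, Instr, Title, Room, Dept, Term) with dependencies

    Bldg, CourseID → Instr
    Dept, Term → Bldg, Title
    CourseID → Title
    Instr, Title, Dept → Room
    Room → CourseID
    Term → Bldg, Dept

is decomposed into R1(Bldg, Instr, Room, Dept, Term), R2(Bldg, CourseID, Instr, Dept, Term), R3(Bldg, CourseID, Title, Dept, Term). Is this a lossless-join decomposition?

Yes

Chase test. Columns are Bldg, CourseID, Instr, Title, Room, Dept, Term; row i has aⱼ where attribute j ∈ Ri, else bᵢⱼ.
Initial tableau (one row per fragment):
  row 1: a1 b12 a3 b14 a5 a6 a7
  row 2: a1 a2 a3 b24 b25 a6 a7
  row 3: a1 a2 b33 a4 b35 a6 a7
Rows 2 and 3 agree on Bldg, CourseID; apply Bldg, CourseID→Instr and equate their Instr entries.
Rows 1 and 2 agree on Dept, Term; apply Dept, Term→Bldg, Title and equate their Bldg, Title entries.
Rows 1 and 3 agree on Dept, Term; apply Dept, Term→Bldg, Title and equate their Bldg, Title entries.
Rows 1 and 2 agree on Instr, Title, Dept; apply Instr, Title, Dept→Room and equate their Room entries.
Rows 1 and 3 agree on Instr, Title, Dept; apply Instr, Title, Dept→Room and equate their Room entries.
Rows 1 and 2 agree on Room; apply Room→CourseID and equate their CourseID entries.
Row 1 is now all distinguished symbols — the join is lossless.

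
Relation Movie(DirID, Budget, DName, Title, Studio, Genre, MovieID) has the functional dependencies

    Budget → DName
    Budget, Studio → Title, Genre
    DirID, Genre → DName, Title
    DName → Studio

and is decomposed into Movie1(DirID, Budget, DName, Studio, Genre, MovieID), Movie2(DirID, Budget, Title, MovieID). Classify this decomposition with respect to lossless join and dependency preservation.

Lossless test: (DirID, Budget, MovieID)⁺ = {DirID, Budget, DName, Title, Studio, Genre, MovieID}, which contains all of one fragment — lossless.
Dependency preservation: the restricted closure of {DirID, Genre} across the fragments never reaches {DName, Title}, so DirID, Genre → DName, Title cannot be enforced without a join — not preserved.

lossless but not dependency-preserving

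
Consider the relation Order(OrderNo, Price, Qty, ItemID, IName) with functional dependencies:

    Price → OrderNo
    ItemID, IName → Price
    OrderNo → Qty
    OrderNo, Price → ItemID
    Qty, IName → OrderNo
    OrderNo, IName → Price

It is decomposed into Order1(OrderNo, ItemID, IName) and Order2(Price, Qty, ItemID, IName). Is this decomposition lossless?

Yes

Common attributes: Order1 ∩ Order2 = {ItemID, IName}.
Closure of {ItemID, IName}: ItemID, IName → Price applies, adding Price; Price → OrderNo applies, adding OrderNo; OrderNo → Qty applies, adding Qty. So (ItemID, IName)⁺ = {OrderNo, Price, Qty, ItemID, IName}.
This closure contains every attribute of Order1, so Order1 ∩ Order2 → Order1. The join is lossless.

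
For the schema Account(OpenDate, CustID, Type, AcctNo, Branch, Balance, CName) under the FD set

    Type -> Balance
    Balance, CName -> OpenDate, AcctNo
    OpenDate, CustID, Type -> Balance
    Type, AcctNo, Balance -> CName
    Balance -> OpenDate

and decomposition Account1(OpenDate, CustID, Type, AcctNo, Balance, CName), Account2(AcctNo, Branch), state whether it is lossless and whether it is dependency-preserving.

Lossless test: (AcctNo)⁺ = {AcctNo}, which is a superkey of neither fragment — lossy.
Dependency preservation: every FD's attributes lie within a single fragment, so each can be enforced locally — preserved.

lossy but dependency-preserving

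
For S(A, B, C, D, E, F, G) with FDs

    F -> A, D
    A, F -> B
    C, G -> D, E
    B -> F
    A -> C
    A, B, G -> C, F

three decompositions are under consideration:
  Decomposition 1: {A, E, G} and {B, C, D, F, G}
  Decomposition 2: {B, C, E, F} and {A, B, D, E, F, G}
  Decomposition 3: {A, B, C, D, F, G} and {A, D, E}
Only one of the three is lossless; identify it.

Decomposition 2

Decomposition 1: common = {G}, closure = {G} → lossy.
Decomposition 2: common = {B, E, F}, closure = {A, B, C, D, E, F} → lossless.
Decomposition 3: common = {A, D}, closure = {A, C, D} → lossy.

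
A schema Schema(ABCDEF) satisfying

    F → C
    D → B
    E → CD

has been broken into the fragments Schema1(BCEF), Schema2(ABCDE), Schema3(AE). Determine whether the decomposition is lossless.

Chase test. Columns are ABCDEF; row i has aⱼ where attribute j ∈ Schemai, else bᵢⱼ.
Initial tableau (one row per fragment):
  row 1: b11 a2 a3 b14 a5 a6
  row 2: a1 a2 a3 a4 a5 b26
  row 3: a1 b32 b33 b34 a5 b36
Rows 1 and 2 agree on E; apply E→CD and equate their CD entries.
Rows 1 and 3 agree on E; apply E→CD and equate their CD entries.
Rows 1 and 3 agree on D; apply D→B and equate their B entries.
No row becomes fully distinguished — the join is lossy.

No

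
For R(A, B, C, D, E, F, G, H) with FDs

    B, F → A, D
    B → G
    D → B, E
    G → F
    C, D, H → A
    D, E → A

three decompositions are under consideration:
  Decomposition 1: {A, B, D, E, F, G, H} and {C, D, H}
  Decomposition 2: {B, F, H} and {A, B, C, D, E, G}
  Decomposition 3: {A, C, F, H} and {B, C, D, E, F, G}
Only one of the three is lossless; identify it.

Decomposition 1

Decomposition 1: common = {D, H}, closure = {A, B, D, E, F, G, H} → lossless.
Decomposition 2: common = {B}, closure = {A, B, D, E, F, G} → lossy.
Decomposition 3: common = {C, F}, closure = {C, F} → lossy.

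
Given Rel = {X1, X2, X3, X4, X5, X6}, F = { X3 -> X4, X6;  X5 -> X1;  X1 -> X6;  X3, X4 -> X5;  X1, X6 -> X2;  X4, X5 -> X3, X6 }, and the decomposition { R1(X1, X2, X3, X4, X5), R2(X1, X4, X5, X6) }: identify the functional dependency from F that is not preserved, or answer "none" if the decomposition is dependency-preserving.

none

X3 → X4, X6: restricted closure across fragments reaches X4, X6.
X5 → X1 lies within R1.
X1 → X6 lies within R2.
X3, X4 → X5 lies within R1.
X1, X6 → X2: restricted closure across fragments reaches X2.
X4, X5 → X3, X6: restricted closure across fragments reaches X3, X6.
Every dependency is enforceable on the fragments, so the decomposition is dependency-preserving.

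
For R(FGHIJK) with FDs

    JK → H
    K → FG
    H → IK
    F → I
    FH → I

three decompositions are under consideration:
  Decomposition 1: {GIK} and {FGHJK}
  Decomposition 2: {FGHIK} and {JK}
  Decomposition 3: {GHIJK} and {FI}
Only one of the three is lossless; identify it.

Decomposition 1: common = {GK}, closure = {FGIK} → lossless.
Decomposition 2: common = {K}, closure = {FGIK} → lossy.
Decomposition 3: common = {I}, closure = {I} → lossy.

Decomposition 1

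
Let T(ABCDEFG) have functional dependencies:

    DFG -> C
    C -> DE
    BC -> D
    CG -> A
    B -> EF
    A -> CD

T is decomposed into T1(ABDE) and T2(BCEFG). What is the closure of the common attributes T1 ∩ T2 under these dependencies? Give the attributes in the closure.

T1 ∩ T2 = {BE}.
B → EF applies, adding F
Closure: {BEF}.

BEF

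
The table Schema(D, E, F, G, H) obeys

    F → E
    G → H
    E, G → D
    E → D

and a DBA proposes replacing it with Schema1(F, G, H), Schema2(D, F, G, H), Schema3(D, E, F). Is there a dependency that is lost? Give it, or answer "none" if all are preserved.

none

F → E lies within Schema3.
G → H lies within Schema1.
E, G → D: restricted closure across fragments reaches D.
E → D lies within Schema3.
Every dependency is enforceable on the fragments, so the decomposition is dependency-preserving.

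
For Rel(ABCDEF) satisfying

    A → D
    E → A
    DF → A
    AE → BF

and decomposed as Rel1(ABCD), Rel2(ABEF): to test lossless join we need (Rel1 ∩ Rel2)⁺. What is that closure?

Rel1 ∩ Rel2 = {AB}.
A → D applies, adding D
Closure: {ABD}.

ABD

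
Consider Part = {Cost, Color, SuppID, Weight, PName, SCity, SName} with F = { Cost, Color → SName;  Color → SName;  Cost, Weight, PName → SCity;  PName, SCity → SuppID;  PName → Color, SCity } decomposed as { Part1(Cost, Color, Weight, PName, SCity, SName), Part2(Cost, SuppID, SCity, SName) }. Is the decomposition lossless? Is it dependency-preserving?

Lossless test: (Cost, SCity, SName)⁺ = {Cost, SCity, SName}, which is a superkey of neither fragment — lossy.
Dependency preservation: the restricted closure of {PName, SCity} across the fragments never reaches {SuppID}, so PName, SCity → SuppID cannot be enforced without a join — not preserved.

lossy and not dependency-preserving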